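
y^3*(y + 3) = y^4 + 3*y^3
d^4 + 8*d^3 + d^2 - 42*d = d*(d - 2)*(d + 3)*(d + 7)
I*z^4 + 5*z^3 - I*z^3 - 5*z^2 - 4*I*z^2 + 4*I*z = z*(z - 4*I)*(z - I)*(I*z - I)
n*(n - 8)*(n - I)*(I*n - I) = I*n^4 + n^3 - 9*I*n^3 - 9*n^2 + 8*I*n^2 + 8*n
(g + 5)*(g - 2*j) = g^2 - 2*g*j + 5*g - 10*j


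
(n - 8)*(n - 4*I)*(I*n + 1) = I*n^3 + 5*n^2 - 8*I*n^2 - 40*n - 4*I*n + 32*I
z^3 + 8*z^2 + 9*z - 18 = (z - 1)*(z + 3)*(z + 6)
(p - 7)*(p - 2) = p^2 - 9*p + 14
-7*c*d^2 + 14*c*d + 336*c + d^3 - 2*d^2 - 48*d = (-7*c + d)*(d - 8)*(d + 6)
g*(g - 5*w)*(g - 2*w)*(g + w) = g^4 - 6*g^3*w + 3*g^2*w^2 + 10*g*w^3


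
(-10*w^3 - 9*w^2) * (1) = -10*w^3 - 9*w^2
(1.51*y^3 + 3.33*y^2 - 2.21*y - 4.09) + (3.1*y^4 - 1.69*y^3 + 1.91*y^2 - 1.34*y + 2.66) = 3.1*y^4 - 0.18*y^3 + 5.24*y^2 - 3.55*y - 1.43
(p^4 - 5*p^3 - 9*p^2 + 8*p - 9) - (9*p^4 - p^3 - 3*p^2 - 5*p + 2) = -8*p^4 - 4*p^3 - 6*p^2 + 13*p - 11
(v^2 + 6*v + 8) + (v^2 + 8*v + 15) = 2*v^2 + 14*v + 23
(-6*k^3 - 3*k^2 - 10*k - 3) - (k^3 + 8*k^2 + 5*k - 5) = -7*k^3 - 11*k^2 - 15*k + 2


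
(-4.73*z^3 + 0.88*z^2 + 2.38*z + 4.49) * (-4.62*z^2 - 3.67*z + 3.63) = 21.8526*z^5 + 13.2935*z^4 - 31.3951*z^3 - 26.284*z^2 - 7.8389*z + 16.2987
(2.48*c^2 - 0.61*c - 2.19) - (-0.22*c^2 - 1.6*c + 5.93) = 2.7*c^2 + 0.99*c - 8.12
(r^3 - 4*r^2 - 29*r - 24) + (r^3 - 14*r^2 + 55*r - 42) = 2*r^3 - 18*r^2 + 26*r - 66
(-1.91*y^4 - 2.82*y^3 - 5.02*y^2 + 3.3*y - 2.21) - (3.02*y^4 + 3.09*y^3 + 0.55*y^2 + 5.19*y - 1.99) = -4.93*y^4 - 5.91*y^3 - 5.57*y^2 - 1.89*y - 0.22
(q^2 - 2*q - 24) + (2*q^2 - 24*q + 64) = 3*q^2 - 26*q + 40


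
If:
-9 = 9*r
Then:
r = -1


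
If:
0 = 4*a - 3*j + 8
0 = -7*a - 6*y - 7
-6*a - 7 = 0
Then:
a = -7/6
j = 10/9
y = 7/36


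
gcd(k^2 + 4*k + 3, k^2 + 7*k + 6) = k + 1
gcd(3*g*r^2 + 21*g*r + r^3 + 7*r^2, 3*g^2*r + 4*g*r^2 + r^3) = 3*g*r + r^2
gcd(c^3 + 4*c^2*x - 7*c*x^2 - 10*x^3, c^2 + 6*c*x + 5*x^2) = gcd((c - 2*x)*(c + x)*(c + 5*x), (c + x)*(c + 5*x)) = c^2 + 6*c*x + 5*x^2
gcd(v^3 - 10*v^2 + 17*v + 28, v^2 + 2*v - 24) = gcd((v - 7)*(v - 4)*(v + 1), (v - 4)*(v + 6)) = v - 4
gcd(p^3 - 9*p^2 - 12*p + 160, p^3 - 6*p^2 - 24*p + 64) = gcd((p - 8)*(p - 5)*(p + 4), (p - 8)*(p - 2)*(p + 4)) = p^2 - 4*p - 32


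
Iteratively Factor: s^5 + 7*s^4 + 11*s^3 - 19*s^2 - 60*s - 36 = (s + 3)*(s^4 + 4*s^3 - s^2 - 16*s - 12) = (s + 2)*(s + 3)*(s^3 + 2*s^2 - 5*s - 6) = (s + 2)*(s + 3)^2*(s^2 - s - 2) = (s + 1)*(s + 2)*(s + 3)^2*(s - 2)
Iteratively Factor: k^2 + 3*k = (k)*(k + 3)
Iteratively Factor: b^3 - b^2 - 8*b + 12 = (b - 2)*(b^2 + b - 6) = (b - 2)^2*(b + 3)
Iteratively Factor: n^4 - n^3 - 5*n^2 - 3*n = (n + 1)*(n^3 - 2*n^2 - 3*n) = (n - 3)*(n + 1)*(n^2 + n) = n*(n - 3)*(n + 1)*(n + 1)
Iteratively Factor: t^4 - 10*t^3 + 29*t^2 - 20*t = (t)*(t^3 - 10*t^2 + 29*t - 20) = t*(t - 1)*(t^2 - 9*t + 20) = t*(t - 5)*(t - 1)*(t - 4)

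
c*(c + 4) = c^2 + 4*c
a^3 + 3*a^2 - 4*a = a*(a - 1)*(a + 4)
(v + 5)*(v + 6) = v^2 + 11*v + 30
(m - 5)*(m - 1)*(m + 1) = m^3 - 5*m^2 - m + 5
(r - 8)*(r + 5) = r^2 - 3*r - 40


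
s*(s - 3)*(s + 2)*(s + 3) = s^4 + 2*s^3 - 9*s^2 - 18*s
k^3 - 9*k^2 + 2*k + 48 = (k - 8)*(k - 3)*(k + 2)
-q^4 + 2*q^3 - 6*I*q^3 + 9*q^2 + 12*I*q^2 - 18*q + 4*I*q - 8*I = (q - 2)*(q + 4*I)*(-I*q + 1)^2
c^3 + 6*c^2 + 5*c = c*(c + 1)*(c + 5)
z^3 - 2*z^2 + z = z*(z - 1)^2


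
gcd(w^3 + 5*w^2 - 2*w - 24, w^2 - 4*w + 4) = w - 2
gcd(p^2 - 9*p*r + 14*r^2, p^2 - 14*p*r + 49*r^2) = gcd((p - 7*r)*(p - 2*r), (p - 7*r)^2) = p - 7*r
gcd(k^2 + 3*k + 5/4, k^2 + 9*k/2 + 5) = k + 5/2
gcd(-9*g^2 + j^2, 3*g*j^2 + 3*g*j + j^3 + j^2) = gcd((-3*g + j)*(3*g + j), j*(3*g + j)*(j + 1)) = 3*g + j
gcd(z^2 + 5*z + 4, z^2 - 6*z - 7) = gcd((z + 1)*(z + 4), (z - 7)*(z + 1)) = z + 1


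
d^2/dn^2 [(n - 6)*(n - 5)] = 2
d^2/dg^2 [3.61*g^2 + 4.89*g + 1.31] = 7.22000000000000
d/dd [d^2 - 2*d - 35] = 2*d - 2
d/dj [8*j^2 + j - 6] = 16*j + 1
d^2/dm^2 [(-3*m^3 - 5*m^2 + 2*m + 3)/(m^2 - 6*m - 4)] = 2*(-148*m^3 - 267*m^2 - 174*m - 8)/(m^6 - 18*m^5 + 96*m^4 - 72*m^3 - 384*m^2 - 288*m - 64)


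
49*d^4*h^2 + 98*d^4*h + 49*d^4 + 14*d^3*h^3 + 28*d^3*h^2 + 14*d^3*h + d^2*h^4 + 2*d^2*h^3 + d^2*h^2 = (7*d + h)^2*(d*h + d)^2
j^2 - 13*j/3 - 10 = (j - 6)*(j + 5/3)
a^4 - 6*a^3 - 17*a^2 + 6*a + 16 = (a - 8)*(a - 1)*(a + 1)*(a + 2)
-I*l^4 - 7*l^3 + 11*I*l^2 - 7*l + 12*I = (l - 4*I)*(l - 3*I)*(l - I)*(-I*l + 1)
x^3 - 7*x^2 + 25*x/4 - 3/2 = (x - 6)*(x - 1/2)^2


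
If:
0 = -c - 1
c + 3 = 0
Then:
No Solution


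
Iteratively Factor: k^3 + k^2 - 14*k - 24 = (k - 4)*(k^2 + 5*k + 6) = (k - 4)*(k + 2)*(k + 3)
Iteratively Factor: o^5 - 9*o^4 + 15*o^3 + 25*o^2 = (o + 1)*(o^4 - 10*o^3 + 25*o^2) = (o - 5)*(o + 1)*(o^3 - 5*o^2) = o*(o - 5)*(o + 1)*(o^2 - 5*o) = o^2*(o - 5)*(o + 1)*(o - 5)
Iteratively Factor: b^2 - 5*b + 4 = (b - 1)*(b - 4)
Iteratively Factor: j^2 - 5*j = (j)*(j - 5)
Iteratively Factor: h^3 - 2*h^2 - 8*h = (h - 4)*(h^2 + 2*h) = h*(h - 4)*(h + 2)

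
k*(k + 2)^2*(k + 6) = k^4 + 10*k^3 + 28*k^2 + 24*k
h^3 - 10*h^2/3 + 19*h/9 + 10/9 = (h - 2)*(h - 5/3)*(h + 1/3)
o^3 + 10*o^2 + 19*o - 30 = (o - 1)*(o + 5)*(o + 6)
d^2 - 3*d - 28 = (d - 7)*(d + 4)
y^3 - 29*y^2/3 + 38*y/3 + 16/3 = (y - 8)*(y - 2)*(y + 1/3)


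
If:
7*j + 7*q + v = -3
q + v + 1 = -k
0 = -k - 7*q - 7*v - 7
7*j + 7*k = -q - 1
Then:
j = -4/35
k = 0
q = -1/5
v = -4/5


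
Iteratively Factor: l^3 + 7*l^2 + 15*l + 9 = (l + 1)*(l^2 + 6*l + 9) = (l + 1)*(l + 3)*(l + 3)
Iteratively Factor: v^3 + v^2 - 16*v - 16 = (v + 1)*(v^2 - 16) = (v - 4)*(v + 1)*(v + 4)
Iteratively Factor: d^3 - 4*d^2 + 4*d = (d)*(d^2 - 4*d + 4) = d*(d - 2)*(d - 2)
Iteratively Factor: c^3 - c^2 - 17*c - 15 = (c - 5)*(c^2 + 4*c + 3) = (c - 5)*(c + 3)*(c + 1)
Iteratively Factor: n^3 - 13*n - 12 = (n + 3)*(n^2 - 3*n - 4) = (n + 1)*(n + 3)*(n - 4)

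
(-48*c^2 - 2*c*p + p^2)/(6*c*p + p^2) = (-8*c + p)/p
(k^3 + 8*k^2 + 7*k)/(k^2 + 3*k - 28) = k*(k + 1)/(k - 4)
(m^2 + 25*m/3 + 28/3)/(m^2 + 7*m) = (m + 4/3)/m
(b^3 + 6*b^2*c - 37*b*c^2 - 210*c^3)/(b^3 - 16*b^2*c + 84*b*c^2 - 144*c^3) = (b^2 + 12*b*c + 35*c^2)/(b^2 - 10*b*c + 24*c^2)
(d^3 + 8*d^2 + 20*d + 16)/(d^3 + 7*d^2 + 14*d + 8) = (d + 2)/(d + 1)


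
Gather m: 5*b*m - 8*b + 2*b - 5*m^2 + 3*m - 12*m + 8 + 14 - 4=-6*b - 5*m^2 + m*(5*b - 9) + 18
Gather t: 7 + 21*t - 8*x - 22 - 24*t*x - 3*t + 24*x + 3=t*(18 - 24*x) + 16*x - 12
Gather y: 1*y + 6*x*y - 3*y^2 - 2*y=-3*y^2 + y*(6*x - 1)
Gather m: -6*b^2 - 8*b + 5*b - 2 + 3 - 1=-6*b^2 - 3*b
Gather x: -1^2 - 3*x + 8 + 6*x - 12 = 3*x - 5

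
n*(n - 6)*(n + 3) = n^3 - 3*n^2 - 18*n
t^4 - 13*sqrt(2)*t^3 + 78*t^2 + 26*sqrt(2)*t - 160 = (t - 8*sqrt(2))*(t - 5*sqrt(2))*(t - sqrt(2))*(t + sqrt(2))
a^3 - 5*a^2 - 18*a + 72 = (a - 6)*(a - 3)*(a + 4)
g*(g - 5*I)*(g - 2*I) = g^3 - 7*I*g^2 - 10*g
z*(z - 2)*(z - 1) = z^3 - 3*z^2 + 2*z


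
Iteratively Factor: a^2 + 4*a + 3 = (a + 3)*(a + 1)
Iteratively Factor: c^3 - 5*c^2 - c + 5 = (c - 1)*(c^2 - 4*c - 5) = (c - 1)*(c + 1)*(c - 5)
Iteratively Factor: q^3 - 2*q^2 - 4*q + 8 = (q - 2)*(q^2 - 4) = (q - 2)^2*(q + 2)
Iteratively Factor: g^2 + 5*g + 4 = (g + 4)*(g + 1)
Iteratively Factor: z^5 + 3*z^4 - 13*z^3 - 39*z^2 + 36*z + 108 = (z - 2)*(z^4 + 5*z^3 - 3*z^2 - 45*z - 54) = (z - 2)*(z + 3)*(z^3 + 2*z^2 - 9*z - 18) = (z - 2)*(z + 3)^2*(z^2 - z - 6) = (z - 3)*(z - 2)*(z + 3)^2*(z + 2)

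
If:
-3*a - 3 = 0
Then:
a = -1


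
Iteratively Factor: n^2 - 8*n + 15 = (n - 3)*(n - 5)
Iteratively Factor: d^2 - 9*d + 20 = (d - 4)*(d - 5)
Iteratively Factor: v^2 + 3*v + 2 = (v + 2)*(v + 1)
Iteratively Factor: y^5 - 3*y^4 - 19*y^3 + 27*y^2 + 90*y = (y + 2)*(y^4 - 5*y^3 - 9*y^2 + 45*y) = (y - 3)*(y + 2)*(y^3 - 2*y^2 - 15*y) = (y - 3)*(y + 2)*(y + 3)*(y^2 - 5*y) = (y - 5)*(y - 3)*(y + 2)*(y + 3)*(y)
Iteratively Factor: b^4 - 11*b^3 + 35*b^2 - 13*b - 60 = (b + 1)*(b^3 - 12*b^2 + 47*b - 60) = (b - 5)*(b + 1)*(b^2 - 7*b + 12) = (b - 5)*(b - 3)*(b + 1)*(b - 4)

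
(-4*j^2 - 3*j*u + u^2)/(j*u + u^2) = (-4*j + u)/u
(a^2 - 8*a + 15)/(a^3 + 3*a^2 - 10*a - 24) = (a - 5)/(a^2 + 6*a + 8)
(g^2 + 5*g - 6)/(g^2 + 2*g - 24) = (g - 1)/(g - 4)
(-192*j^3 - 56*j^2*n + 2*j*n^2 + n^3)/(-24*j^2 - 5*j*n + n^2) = (24*j^2 + 10*j*n + n^2)/(3*j + n)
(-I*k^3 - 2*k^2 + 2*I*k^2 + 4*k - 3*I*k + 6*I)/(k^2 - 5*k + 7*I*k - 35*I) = (-I*k^3 + 2*k^2*(-1 + I) + k*(4 - 3*I) + 6*I)/(k^2 + k*(-5 + 7*I) - 35*I)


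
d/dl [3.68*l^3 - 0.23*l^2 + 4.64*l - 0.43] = 11.04*l^2 - 0.46*l + 4.64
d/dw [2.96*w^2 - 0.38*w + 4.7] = 5.92*w - 0.38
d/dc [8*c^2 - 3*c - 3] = 16*c - 3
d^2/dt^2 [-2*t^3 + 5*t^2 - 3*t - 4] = 10 - 12*t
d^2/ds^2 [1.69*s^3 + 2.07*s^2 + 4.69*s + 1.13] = 10.14*s + 4.14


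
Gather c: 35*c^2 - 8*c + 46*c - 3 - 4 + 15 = 35*c^2 + 38*c + 8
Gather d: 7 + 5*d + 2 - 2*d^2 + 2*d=-2*d^2 + 7*d + 9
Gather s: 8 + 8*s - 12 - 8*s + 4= 0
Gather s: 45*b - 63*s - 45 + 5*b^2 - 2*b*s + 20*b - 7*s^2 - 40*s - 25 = 5*b^2 + 65*b - 7*s^2 + s*(-2*b - 103) - 70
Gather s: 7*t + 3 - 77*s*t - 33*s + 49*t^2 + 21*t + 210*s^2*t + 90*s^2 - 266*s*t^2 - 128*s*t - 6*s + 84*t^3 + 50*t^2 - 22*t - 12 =s^2*(210*t + 90) + s*(-266*t^2 - 205*t - 39) + 84*t^3 + 99*t^2 + 6*t - 9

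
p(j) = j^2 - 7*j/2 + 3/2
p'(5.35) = 7.20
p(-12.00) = 187.50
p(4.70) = 7.14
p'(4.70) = 5.90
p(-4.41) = 36.38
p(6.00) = 16.50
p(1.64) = -1.55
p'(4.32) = 5.14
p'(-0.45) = -4.40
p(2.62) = -0.81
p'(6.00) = 8.50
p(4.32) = 5.04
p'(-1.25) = -6.00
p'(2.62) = 1.74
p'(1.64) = -0.22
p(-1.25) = 7.44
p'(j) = 2*j - 7/2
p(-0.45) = 3.28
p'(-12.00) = -27.50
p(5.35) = 11.40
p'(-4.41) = -12.32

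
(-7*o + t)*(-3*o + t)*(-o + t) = -21*o^3 + 31*o^2*t - 11*o*t^2 + t^3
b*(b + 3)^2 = b^3 + 6*b^2 + 9*b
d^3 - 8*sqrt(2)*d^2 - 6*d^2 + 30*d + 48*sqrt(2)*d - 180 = (d - 6)*(d - 5*sqrt(2))*(d - 3*sqrt(2))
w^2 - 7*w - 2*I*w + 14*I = (w - 7)*(w - 2*I)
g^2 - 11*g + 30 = (g - 6)*(g - 5)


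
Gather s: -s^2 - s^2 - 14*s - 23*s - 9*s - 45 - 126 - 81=-2*s^2 - 46*s - 252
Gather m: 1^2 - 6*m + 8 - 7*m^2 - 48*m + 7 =-7*m^2 - 54*m + 16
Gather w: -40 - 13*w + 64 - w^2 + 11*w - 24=-w^2 - 2*w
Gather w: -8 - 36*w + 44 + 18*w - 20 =16 - 18*w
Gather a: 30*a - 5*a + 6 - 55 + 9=25*a - 40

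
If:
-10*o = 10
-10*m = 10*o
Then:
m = 1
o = -1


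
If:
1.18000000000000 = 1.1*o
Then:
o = 1.07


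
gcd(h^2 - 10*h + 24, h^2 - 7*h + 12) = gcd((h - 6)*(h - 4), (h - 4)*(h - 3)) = h - 4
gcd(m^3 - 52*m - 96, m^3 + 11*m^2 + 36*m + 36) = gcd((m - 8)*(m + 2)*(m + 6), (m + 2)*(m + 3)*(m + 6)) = m^2 + 8*m + 12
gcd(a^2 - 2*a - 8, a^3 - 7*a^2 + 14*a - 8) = a - 4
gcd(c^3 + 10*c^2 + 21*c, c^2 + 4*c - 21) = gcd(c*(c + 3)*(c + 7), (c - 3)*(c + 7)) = c + 7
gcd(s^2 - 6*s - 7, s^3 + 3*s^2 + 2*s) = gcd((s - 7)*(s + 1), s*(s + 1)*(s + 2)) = s + 1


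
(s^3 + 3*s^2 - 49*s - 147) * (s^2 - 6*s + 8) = s^5 - 3*s^4 - 59*s^3 + 171*s^2 + 490*s - 1176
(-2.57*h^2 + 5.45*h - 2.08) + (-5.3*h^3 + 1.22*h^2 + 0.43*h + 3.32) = -5.3*h^3 - 1.35*h^2 + 5.88*h + 1.24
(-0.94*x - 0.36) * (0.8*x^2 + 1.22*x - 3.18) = -0.752*x^3 - 1.4348*x^2 + 2.55*x + 1.1448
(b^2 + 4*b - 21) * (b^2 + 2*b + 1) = b^4 + 6*b^3 - 12*b^2 - 38*b - 21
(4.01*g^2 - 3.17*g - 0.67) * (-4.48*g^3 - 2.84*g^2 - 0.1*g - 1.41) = -17.9648*g^5 + 2.8132*g^4 + 11.6034*g^3 - 3.4343*g^2 + 4.5367*g + 0.9447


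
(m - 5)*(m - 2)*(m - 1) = m^3 - 8*m^2 + 17*m - 10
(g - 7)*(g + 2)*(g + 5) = g^3 - 39*g - 70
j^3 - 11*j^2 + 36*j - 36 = (j - 6)*(j - 3)*(j - 2)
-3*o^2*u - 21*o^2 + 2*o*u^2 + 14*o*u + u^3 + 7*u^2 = (-o + u)*(3*o + u)*(u + 7)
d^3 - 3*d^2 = d^2*(d - 3)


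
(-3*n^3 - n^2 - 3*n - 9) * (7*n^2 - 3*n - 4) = -21*n^5 + 2*n^4 - 6*n^3 - 50*n^2 + 39*n + 36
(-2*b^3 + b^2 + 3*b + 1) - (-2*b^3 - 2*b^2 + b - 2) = 3*b^2 + 2*b + 3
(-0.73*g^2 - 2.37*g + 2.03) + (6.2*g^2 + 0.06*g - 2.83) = 5.47*g^2 - 2.31*g - 0.8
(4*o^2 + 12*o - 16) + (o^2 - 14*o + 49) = 5*o^2 - 2*o + 33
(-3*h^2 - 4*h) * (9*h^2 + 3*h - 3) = -27*h^4 - 45*h^3 - 3*h^2 + 12*h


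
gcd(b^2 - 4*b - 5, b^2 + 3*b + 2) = b + 1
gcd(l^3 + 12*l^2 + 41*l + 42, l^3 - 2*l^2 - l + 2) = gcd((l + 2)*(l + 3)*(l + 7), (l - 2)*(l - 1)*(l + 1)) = 1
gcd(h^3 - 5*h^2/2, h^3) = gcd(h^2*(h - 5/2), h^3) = h^2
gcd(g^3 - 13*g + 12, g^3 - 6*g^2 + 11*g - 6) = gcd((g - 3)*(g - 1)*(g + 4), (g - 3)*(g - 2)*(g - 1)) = g^2 - 4*g + 3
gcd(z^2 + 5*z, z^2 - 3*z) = z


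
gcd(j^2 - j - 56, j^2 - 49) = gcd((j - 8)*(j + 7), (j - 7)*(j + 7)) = j + 7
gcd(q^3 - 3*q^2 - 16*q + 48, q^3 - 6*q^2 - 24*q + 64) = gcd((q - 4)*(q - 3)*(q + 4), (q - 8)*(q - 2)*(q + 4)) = q + 4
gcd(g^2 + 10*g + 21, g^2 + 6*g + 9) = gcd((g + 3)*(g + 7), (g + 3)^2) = g + 3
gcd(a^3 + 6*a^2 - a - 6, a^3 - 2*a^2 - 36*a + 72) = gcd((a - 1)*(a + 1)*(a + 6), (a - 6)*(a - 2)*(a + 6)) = a + 6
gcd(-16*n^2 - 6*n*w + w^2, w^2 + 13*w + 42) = 1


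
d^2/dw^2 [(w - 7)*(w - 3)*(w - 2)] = 6*w - 24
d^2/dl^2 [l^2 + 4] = 2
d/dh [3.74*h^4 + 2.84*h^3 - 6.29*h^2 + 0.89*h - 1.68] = 14.96*h^3 + 8.52*h^2 - 12.58*h + 0.89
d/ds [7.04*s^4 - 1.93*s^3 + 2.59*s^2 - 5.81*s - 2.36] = 28.16*s^3 - 5.79*s^2 + 5.18*s - 5.81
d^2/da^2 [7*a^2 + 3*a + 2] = 14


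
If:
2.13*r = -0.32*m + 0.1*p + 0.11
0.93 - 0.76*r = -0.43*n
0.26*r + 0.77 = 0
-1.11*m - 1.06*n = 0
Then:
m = 7.06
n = -7.40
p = -41.58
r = -2.96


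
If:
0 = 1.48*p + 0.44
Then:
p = -0.30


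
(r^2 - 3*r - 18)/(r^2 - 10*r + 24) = (r + 3)/(r - 4)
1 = 1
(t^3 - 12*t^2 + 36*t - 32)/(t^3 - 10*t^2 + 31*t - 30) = (t^2 - 10*t + 16)/(t^2 - 8*t + 15)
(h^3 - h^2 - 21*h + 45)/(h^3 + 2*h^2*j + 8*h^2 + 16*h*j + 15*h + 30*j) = (h^2 - 6*h + 9)/(h^2 + 2*h*j + 3*h + 6*j)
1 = 1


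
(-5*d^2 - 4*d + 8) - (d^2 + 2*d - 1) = -6*d^2 - 6*d + 9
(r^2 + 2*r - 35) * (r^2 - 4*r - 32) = r^4 - 2*r^3 - 75*r^2 + 76*r + 1120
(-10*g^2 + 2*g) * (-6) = 60*g^2 - 12*g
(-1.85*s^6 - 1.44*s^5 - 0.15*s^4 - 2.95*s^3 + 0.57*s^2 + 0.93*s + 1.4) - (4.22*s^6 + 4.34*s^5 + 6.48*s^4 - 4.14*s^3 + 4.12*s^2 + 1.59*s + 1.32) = -6.07*s^6 - 5.78*s^5 - 6.63*s^4 + 1.19*s^3 - 3.55*s^2 - 0.66*s + 0.0799999999999998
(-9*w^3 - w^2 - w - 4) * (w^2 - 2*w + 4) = -9*w^5 + 17*w^4 - 35*w^3 - 6*w^2 + 4*w - 16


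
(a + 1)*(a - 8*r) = a^2 - 8*a*r + a - 8*r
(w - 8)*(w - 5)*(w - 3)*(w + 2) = w^4 - 14*w^3 + 47*w^2 + 38*w - 240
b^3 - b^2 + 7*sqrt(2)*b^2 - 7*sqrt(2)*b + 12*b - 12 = (b - 1)*(b + sqrt(2))*(b + 6*sqrt(2))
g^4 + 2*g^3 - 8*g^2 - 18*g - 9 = (g - 3)*(g + 1)^2*(g + 3)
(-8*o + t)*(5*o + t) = -40*o^2 - 3*o*t + t^2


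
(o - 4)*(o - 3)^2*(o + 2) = o^4 - 8*o^3 + 13*o^2 + 30*o - 72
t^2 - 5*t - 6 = (t - 6)*(t + 1)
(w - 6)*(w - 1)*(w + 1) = w^3 - 6*w^2 - w + 6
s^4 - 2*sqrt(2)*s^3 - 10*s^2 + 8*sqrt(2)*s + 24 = (s - 2)*(s + 2)*(s - 3*sqrt(2))*(s + sqrt(2))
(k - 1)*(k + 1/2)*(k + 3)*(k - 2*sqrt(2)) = k^4 - 2*sqrt(2)*k^3 + 5*k^3/2 - 5*sqrt(2)*k^2 - 2*k^2 - 3*k/2 + 4*sqrt(2)*k + 3*sqrt(2)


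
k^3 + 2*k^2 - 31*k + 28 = (k - 4)*(k - 1)*(k + 7)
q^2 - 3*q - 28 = (q - 7)*(q + 4)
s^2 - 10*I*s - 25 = (s - 5*I)^2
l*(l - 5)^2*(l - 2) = l^4 - 12*l^3 + 45*l^2 - 50*l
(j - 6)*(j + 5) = j^2 - j - 30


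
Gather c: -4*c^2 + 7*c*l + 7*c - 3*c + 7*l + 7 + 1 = -4*c^2 + c*(7*l + 4) + 7*l + 8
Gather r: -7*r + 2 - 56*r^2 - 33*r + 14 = -56*r^2 - 40*r + 16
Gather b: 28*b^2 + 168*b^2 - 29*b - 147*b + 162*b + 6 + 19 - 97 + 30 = 196*b^2 - 14*b - 42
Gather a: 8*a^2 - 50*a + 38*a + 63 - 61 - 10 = 8*a^2 - 12*a - 8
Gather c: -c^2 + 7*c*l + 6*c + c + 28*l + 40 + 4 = -c^2 + c*(7*l + 7) + 28*l + 44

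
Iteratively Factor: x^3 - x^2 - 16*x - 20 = (x + 2)*(x^2 - 3*x - 10) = (x + 2)^2*(x - 5)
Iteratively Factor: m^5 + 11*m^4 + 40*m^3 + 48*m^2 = (m)*(m^4 + 11*m^3 + 40*m^2 + 48*m) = m^2*(m^3 + 11*m^2 + 40*m + 48) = m^2*(m + 4)*(m^2 + 7*m + 12) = m^2*(m + 3)*(m + 4)*(m + 4)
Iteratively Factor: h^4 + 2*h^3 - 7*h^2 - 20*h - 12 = (h + 2)*(h^3 - 7*h - 6) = (h - 3)*(h + 2)*(h^2 + 3*h + 2) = (h - 3)*(h + 1)*(h + 2)*(h + 2)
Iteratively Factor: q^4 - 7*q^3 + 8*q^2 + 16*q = (q - 4)*(q^3 - 3*q^2 - 4*q) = (q - 4)^2*(q^2 + q) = q*(q - 4)^2*(q + 1)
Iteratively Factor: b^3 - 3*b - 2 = (b - 2)*(b^2 + 2*b + 1) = (b - 2)*(b + 1)*(b + 1)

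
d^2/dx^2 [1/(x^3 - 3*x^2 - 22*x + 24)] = 2*(3*(1 - x)*(x^3 - 3*x^2 - 22*x + 24) + (-3*x^2 + 6*x + 22)^2)/(x^3 - 3*x^2 - 22*x + 24)^3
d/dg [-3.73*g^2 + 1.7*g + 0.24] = 1.7 - 7.46*g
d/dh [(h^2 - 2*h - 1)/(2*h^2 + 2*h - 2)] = 3*(h^2 + 1)/(2*(h^4 + 2*h^3 - h^2 - 2*h + 1))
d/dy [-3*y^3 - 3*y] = -9*y^2 - 3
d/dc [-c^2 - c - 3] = -2*c - 1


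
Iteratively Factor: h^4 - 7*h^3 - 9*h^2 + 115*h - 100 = (h + 4)*(h^3 - 11*h^2 + 35*h - 25) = (h - 1)*(h + 4)*(h^2 - 10*h + 25) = (h - 5)*(h - 1)*(h + 4)*(h - 5)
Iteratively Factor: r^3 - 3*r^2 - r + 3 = (r - 3)*(r^2 - 1) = (r - 3)*(r + 1)*(r - 1)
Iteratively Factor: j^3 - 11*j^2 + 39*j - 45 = (j - 3)*(j^2 - 8*j + 15) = (j - 3)^2*(j - 5)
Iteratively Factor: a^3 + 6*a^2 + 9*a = (a + 3)*(a^2 + 3*a) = (a + 3)^2*(a)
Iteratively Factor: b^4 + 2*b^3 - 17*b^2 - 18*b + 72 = (b - 3)*(b^3 + 5*b^2 - 2*b - 24) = (b - 3)*(b + 3)*(b^2 + 2*b - 8) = (b - 3)*(b + 3)*(b + 4)*(b - 2)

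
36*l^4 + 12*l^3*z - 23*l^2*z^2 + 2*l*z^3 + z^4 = (-3*l + z)*(-2*l + z)*(l + z)*(6*l + z)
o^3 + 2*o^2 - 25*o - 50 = (o - 5)*(o + 2)*(o + 5)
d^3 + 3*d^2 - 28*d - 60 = (d - 5)*(d + 2)*(d + 6)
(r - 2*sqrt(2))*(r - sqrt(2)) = r^2 - 3*sqrt(2)*r + 4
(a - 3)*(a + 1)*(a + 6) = a^3 + 4*a^2 - 15*a - 18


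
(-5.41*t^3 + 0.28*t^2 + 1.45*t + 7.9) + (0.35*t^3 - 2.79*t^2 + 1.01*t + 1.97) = -5.06*t^3 - 2.51*t^2 + 2.46*t + 9.87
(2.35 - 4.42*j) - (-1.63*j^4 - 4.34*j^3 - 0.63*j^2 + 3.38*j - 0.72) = 1.63*j^4 + 4.34*j^3 + 0.63*j^2 - 7.8*j + 3.07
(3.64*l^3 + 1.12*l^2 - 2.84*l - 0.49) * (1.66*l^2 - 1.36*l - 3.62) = 6.0424*l^5 - 3.0912*l^4 - 19.4144*l^3 - 1.0054*l^2 + 10.9472*l + 1.7738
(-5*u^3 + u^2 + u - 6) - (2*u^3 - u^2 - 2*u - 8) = -7*u^3 + 2*u^2 + 3*u + 2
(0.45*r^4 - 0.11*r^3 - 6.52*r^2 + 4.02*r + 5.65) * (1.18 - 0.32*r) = -0.144*r^5 + 0.5662*r^4 + 1.9566*r^3 - 8.98*r^2 + 2.9356*r + 6.667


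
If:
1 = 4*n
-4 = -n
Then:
No Solution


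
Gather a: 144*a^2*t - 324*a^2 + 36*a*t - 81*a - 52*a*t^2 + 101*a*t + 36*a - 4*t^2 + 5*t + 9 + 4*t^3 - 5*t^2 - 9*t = a^2*(144*t - 324) + a*(-52*t^2 + 137*t - 45) + 4*t^3 - 9*t^2 - 4*t + 9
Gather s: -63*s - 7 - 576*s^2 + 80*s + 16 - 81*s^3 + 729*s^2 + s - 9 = -81*s^3 + 153*s^2 + 18*s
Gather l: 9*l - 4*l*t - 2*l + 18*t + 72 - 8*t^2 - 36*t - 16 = l*(7 - 4*t) - 8*t^2 - 18*t + 56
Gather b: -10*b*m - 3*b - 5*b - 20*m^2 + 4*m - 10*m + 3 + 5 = b*(-10*m - 8) - 20*m^2 - 6*m + 8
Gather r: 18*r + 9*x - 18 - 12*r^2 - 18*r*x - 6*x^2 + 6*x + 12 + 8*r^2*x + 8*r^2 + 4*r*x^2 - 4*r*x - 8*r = r^2*(8*x - 4) + r*(4*x^2 - 22*x + 10) - 6*x^2 + 15*x - 6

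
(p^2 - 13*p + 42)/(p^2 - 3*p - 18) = (p - 7)/(p + 3)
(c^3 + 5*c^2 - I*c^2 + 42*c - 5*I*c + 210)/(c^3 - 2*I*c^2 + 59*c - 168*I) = (c^2 + c*(5 + 6*I) + 30*I)/(c^2 + 5*I*c + 24)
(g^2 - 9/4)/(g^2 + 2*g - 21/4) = (2*g + 3)/(2*g + 7)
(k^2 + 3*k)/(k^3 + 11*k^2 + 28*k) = (k + 3)/(k^2 + 11*k + 28)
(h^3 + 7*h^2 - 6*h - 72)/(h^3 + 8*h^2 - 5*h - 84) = (h + 6)/(h + 7)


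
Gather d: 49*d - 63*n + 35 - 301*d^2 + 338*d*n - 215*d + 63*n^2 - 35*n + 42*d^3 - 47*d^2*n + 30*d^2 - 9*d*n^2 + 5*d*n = 42*d^3 + d^2*(-47*n - 271) + d*(-9*n^2 + 343*n - 166) + 63*n^2 - 98*n + 35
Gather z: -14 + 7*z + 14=7*z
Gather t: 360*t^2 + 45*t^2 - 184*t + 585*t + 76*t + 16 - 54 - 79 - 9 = 405*t^2 + 477*t - 126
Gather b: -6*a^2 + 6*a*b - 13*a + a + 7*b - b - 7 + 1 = -6*a^2 - 12*a + b*(6*a + 6) - 6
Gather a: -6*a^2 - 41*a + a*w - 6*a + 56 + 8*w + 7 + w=-6*a^2 + a*(w - 47) + 9*w + 63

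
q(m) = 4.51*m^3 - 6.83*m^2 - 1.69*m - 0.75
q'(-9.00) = 1217.18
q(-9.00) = -3826.56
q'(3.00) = 79.10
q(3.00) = 54.48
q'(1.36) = 4.76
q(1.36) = -4.34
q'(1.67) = 13.23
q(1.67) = -1.62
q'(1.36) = 4.76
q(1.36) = -4.34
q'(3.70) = 132.99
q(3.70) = 127.94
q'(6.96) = 558.65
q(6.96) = 1177.19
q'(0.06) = -2.46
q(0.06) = -0.88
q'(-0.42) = 6.43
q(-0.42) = -1.58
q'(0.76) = -4.26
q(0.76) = -4.00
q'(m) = 13.53*m^2 - 13.66*m - 1.69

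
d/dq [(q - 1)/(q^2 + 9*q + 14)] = (q^2 + 9*q - (q - 1)*(2*q + 9) + 14)/(q^2 + 9*q + 14)^2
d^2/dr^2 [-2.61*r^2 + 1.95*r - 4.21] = -5.22000000000000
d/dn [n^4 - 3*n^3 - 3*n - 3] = 4*n^3 - 9*n^2 - 3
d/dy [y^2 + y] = 2*y + 1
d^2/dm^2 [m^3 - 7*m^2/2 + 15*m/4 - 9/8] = 6*m - 7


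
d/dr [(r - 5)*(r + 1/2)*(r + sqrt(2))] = 3*r^2 - 9*r + 2*sqrt(2)*r - 9*sqrt(2)/2 - 5/2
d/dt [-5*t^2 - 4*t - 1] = -10*t - 4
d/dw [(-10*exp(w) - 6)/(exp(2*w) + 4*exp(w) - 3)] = (10*exp(2*w) + 12*exp(w) + 54)*exp(w)/(exp(4*w) + 8*exp(3*w) + 10*exp(2*w) - 24*exp(w) + 9)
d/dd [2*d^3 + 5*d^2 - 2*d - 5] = 6*d^2 + 10*d - 2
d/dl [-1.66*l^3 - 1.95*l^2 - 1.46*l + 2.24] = -4.98*l^2 - 3.9*l - 1.46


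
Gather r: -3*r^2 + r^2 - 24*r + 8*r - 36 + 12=-2*r^2 - 16*r - 24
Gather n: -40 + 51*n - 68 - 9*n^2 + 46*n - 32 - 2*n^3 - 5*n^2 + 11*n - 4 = -2*n^3 - 14*n^2 + 108*n - 144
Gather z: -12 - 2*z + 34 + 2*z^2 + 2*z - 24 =2*z^2 - 2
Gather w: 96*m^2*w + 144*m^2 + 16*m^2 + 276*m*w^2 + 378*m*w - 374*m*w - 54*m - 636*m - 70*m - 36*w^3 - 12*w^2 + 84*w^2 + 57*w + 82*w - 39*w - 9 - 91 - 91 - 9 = 160*m^2 - 760*m - 36*w^3 + w^2*(276*m + 72) + w*(96*m^2 + 4*m + 100) - 200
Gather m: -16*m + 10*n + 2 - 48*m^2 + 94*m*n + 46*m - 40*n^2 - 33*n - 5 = -48*m^2 + m*(94*n + 30) - 40*n^2 - 23*n - 3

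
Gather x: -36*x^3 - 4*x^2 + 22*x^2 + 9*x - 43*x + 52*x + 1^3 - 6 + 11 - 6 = -36*x^3 + 18*x^2 + 18*x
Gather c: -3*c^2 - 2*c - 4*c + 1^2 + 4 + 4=-3*c^2 - 6*c + 9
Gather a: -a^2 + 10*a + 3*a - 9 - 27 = -a^2 + 13*a - 36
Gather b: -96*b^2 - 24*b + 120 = -96*b^2 - 24*b + 120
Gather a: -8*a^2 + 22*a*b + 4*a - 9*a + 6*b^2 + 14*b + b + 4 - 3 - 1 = -8*a^2 + a*(22*b - 5) + 6*b^2 + 15*b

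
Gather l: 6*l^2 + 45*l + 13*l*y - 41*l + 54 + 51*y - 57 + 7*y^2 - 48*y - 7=6*l^2 + l*(13*y + 4) + 7*y^2 + 3*y - 10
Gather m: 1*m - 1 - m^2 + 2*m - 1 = -m^2 + 3*m - 2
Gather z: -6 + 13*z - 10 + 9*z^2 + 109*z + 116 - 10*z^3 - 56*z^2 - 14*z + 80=-10*z^3 - 47*z^2 + 108*z + 180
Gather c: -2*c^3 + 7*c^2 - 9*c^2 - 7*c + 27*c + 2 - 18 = -2*c^3 - 2*c^2 + 20*c - 16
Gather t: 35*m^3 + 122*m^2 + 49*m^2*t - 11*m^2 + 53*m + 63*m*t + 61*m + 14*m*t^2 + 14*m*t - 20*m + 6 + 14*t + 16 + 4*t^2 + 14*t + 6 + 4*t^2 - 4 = 35*m^3 + 111*m^2 + 94*m + t^2*(14*m + 8) + t*(49*m^2 + 77*m + 28) + 24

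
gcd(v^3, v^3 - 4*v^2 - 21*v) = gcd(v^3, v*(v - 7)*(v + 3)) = v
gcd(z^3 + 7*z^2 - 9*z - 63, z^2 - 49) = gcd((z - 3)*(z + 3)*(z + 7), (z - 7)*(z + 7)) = z + 7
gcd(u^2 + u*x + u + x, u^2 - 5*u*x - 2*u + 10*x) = 1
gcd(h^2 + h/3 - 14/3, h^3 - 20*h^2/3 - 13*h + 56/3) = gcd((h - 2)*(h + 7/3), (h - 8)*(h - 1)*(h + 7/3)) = h + 7/3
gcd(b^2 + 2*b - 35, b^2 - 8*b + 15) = b - 5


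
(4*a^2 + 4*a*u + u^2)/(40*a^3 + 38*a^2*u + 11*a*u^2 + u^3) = (2*a + u)/(20*a^2 + 9*a*u + u^2)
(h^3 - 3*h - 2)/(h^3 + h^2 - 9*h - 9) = (h^2 - h - 2)/(h^2 - 9)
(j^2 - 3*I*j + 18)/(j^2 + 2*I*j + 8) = (j^2 - 3*I*j + 18)/(j^2 + 2*I*j + 8)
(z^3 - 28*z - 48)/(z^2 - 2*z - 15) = (-z^3 + 28*z + 48)/(-z^2 + 2*z + 15)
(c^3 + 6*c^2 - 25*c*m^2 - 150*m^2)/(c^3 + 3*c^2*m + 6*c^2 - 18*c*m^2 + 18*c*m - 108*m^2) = (c^2 - 25*m^2)/(c^2 + 3*c*m - 18*m^2)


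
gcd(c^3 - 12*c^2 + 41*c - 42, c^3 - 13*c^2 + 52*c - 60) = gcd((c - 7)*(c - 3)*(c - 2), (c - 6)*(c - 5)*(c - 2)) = c - 2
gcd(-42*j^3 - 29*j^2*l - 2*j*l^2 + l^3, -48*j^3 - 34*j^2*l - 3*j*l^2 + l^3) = 6*j^2 + 5*j*l + l^2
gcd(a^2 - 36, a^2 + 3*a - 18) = a + 6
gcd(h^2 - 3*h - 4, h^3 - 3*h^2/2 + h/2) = 1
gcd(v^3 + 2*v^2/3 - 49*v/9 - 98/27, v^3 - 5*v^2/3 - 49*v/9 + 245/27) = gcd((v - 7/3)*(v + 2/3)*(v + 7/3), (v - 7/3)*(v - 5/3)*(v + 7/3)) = v^2 - 49/9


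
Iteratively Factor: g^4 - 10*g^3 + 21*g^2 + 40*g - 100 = (g + 2)*(g^3 - 12*g^2 + 45*g - 50) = (g - 2)*(g + 2)*(g^2 - 10*g + 25) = (g - 5)*(g - 2)*(g + 2)*(g - 5)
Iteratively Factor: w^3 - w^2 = (w)*(w^2 - w) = w^2*(w - 1)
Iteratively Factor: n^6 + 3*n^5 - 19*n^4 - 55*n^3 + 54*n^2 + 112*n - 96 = (n + 4)*(n^5 - n^4 - 15*n^3 + 5*n^2 + 34*n - 24) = (n - 1)*(n + 4)*(n^4 - 15*n^2 - 10*n + 24) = (n - 1)*(n + 3)*(n + 4)*(n^3 - 3*n^2 - 6*n + 8) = (n - 1)*(n + 2)*(n + 3)*(n + 4)*(n^2 - 5*n + 4) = (n - 1)^2*(n + 2)*(n + 3)*(n + 4)*(n - 4)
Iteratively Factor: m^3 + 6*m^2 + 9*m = (m)*(m^2 + 6*m + 9) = m*(m + 3)*(m + 3)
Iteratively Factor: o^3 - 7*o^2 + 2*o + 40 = (o - 4)*(o^2 - 3*o - 10) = (o - 5)*(o - 4)*(o + 2)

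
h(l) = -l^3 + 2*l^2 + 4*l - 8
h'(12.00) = -380.00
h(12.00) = -1400.00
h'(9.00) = -203.00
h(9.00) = -539.00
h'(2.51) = -4.86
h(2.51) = -1.17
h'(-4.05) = -61.41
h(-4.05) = 75.04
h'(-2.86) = -31.98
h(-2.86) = 20.31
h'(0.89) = 5.18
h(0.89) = -3.56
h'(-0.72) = -0.44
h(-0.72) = -9.47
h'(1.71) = 2.07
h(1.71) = -0.31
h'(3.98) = -27.60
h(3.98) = -23.44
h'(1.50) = 3.25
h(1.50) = -0.88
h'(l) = -3*l^2 + 4*l + 4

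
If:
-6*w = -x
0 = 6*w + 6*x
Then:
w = 0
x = 0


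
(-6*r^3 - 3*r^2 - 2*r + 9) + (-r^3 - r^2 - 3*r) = -7*r^3 - 4*r^2 - 5*r + 9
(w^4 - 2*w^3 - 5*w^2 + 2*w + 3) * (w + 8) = w^5 + 6*w^4 - 21*w^3 - 38*w^2 + 19*w + 24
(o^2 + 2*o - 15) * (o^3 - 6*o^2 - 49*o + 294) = o^5 - 4*o^4 - 76*o^3 + 286*o^2 + 1323*o - 4410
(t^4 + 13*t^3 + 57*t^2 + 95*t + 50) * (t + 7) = t^5 + 20*t^4 + 148*t^3 + 494*t^2 + 715*t + 350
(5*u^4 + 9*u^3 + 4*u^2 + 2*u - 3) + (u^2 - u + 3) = 5*u^4 + 9*u^3 + 5*u^2 + u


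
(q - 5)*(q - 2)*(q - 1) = q^3 - 8*q^2 + 17*q - 10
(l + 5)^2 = l^2 + 10*l + 25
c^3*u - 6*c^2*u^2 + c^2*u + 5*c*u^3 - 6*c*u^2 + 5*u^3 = (c - 5*u)*(c - u)*(c*u + u)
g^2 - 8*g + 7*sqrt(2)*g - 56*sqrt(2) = (g - 8)*(g + 7*sqrt(2))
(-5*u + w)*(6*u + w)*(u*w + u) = -30*u^3*w - 30*u^3 + u^2*w^2 + u^2*w + u*w^3 + u*w^2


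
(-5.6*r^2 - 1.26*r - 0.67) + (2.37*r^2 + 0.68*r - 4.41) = -3.23*r^2 - 0.58*r - 5.08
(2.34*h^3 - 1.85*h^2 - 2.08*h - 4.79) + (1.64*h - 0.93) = 2.34*h^3 - 1.85*h^2 - 0.44*h - 5.72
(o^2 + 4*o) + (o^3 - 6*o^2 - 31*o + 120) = o^3 - 5*o^2 - 27*o + 120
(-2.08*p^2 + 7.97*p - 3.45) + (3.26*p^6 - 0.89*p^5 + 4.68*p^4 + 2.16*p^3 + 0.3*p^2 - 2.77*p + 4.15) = 3.26*p^6 - 0.89*p^5 + 4.68*p^4 + 2.16*p^3 - 1.78*p^2 + 5.2*p + 0.7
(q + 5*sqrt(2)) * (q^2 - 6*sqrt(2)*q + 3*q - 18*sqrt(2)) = q^3 - sqrt(2)*q^2 + 3*q^2 - 60*q - 3*sqrt(2)*q - 180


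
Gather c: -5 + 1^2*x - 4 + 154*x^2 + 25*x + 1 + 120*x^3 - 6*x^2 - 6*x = 120*x^3 + 148*x^2 + 20*x - 8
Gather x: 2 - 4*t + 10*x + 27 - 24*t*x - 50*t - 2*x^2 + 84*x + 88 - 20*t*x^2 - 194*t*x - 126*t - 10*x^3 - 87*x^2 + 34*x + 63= -180*t - 10*x^3 + x^2*(-20*t - 89) + x*(128 - 218*t) + 180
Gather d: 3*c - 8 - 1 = 3*c - 9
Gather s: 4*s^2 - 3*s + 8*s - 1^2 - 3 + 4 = 4*s^2 + 5*s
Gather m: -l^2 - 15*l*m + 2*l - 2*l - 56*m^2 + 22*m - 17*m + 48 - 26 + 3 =-l^2 - 56*m^2 + m*(5 - 15*l) + 25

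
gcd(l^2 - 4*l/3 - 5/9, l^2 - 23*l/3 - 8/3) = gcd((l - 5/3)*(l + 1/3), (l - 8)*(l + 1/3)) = l + 1/3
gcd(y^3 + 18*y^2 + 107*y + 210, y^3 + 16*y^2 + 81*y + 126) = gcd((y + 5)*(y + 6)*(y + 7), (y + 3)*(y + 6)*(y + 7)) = y^2 + 13*y + 42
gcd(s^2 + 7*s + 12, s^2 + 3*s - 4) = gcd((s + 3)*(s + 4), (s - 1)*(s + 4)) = s + 4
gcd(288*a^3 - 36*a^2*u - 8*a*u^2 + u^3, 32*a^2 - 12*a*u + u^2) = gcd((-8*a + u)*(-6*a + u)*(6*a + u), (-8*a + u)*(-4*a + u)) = -8*a + u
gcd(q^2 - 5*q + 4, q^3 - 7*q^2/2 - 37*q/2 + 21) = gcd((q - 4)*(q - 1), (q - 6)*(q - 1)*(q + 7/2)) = q - 1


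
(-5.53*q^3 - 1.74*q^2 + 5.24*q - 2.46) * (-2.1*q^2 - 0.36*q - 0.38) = 11.613*q^5 + 5.6448*q^4 - 8.2762*q^3 + 3.9408*q^2 - 1.1056*q + 0.9348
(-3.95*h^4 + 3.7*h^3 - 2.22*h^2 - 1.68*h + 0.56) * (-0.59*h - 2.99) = 2.3305*h^5 + 9.6275*h^4 - 9.7532*h^3 + 7.629*h^2 + 4.6928*h - 1.6744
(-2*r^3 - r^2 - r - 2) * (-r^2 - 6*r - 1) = 2*r^5 + 13*r^4 + 9*r^3 + 9*r^2 + 13*r + 2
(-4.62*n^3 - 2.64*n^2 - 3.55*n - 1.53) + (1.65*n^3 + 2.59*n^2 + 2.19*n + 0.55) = -2.97*n^3 - 0.0500000000000003*n^2 - 1.36*n - 0.98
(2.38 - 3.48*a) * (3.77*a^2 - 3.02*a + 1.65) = -13.1196*a^3 + 19.4822*a^2 - 12.9296*a + 3.927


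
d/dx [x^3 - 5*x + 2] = 3*x^2 - 5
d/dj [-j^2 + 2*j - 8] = 2 - 2*j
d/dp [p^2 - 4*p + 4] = 2*p - 4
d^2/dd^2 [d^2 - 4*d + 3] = 2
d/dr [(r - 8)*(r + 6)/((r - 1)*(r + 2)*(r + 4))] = (-r^4 + 4*r^3 + 156*r^2 + 464*r + 112)/(r^6 + 10*r^5 + 29*r^4 + 4*r^3 - 76*r^2 - 32*r + 64)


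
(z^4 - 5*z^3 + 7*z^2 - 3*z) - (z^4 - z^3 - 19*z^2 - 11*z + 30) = -4*z^3 + 26*z^2 + 8*z - 30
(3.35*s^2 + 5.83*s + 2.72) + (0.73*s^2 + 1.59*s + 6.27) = 4.08*s^2 + 7.42*s + 8.99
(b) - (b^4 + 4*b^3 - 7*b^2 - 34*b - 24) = -b^4 - 4*b^3 + 7*b^2 + 35*b + 24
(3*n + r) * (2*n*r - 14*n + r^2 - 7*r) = 6*n^2*r - 42*n^2 + 5*n*r^2 - 35*n*r + r^3 - 7*r^2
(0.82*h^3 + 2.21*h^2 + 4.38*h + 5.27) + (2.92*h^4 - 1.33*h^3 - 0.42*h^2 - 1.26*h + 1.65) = 2.92*h^4 - 0.51*h^3 + 1.79*h^2 + 3.12*h + 6.92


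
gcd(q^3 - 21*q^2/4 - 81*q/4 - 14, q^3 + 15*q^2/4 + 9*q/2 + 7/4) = q^2 + 11*q/4 + 7/4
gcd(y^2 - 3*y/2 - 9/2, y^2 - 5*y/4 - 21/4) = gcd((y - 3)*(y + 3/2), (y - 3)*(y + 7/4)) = y - 3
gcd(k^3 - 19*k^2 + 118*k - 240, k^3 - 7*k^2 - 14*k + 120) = k^2 - 11*k + 30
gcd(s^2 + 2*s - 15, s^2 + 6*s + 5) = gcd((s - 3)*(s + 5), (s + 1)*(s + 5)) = s + 5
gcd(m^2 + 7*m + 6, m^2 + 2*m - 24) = m + 6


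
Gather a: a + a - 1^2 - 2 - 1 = 2*a - 4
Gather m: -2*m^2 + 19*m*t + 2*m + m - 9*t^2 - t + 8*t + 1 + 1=-2*m^2 + m*(19*t + 3) - 9*t^2 + 7*t + 2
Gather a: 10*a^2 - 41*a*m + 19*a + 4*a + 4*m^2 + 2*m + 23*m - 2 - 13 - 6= 10*a^2 + a*(23 - 41*m) + 4*m^2 + 25*m - 21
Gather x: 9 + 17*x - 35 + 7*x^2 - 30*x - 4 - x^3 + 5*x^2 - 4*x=-x^3 + 12*x^2 - 17*x - 30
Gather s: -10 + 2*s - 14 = 2*s - 24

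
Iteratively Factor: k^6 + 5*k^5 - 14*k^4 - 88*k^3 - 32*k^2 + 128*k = (k - 1)*(k^5 + 6*k^4 - 8*k^3 - 96*k^2 - 128*k) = (k - 1)*(k + 2)*(k^4 + 4*k^3 - 16*k^2 - 64*k) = (k - 1)*(k + 2)*(k + 4)*(k^3 - 16*k) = k*(k - 1)*(k + 2)*(k + 4)*(k^2 - 16) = k*(k - 4)*(k - 1)*(k + 2)*(k + 4)*(k + 4)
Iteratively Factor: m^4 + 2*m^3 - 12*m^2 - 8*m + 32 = (m + 4)*(m^3 - 2*m^2 - 4*m + 8) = (m - 2)*(m + 4)*(m^2 - 4) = (m - 2)*(m + 2)*(m + 4)*(m - 2)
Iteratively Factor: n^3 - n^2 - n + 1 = (n - 1)*(n^2 - 1) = (n - 1)*(n + 1)*(n - 1)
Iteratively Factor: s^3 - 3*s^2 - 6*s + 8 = (s - 4)*(s^2 + s - 2) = (s - 4)*(s + 2)*(s - 1)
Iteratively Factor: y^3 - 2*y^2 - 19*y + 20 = (y - 1)*(y^2 - y - 20) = (y - 5)*(y - 1)*(y + 4)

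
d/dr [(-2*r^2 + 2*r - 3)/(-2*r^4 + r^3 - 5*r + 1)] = (2*(2*r - 1)*(2*r^4 - r^3 + 5*r - 1) - (2*r^2 - 2*r + 3)*(8*r^3 - 3*r^2 + 5))/(2*r^4 - r^3 + 5*r - 1)^2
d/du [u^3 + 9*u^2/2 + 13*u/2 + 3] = 3*u^2 + 9*u + 13/2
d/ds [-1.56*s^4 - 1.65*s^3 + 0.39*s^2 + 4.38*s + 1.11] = -6.24*s^3 - 4.95*s^2 + 0.78*s + 4.38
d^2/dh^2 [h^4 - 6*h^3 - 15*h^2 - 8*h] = 12*h^2 - 36*h - 30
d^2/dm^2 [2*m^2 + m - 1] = 4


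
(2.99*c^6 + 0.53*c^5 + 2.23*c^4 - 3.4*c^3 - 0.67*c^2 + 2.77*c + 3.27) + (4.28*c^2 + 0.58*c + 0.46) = 2.99*c^6 + 0.53*c^5 + 2.23*c^4 - 3.4*c^3 + 3.61*c^2 + 3.35*c + 3.73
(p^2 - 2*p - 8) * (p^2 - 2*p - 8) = p^4 - 4*p^3 - 12*p^2 + 32*p + 64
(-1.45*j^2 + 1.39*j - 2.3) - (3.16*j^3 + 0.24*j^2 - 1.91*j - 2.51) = -3.16*j^3 - 1.69*j^2 + 3.3*j + 0.21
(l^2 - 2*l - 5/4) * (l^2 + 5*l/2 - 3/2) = l^4 + l^3/2 - 31*l^2/4 - l/8 + 15/8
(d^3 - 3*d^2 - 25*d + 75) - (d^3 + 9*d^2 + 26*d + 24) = -12*d^2 - 51*d + 51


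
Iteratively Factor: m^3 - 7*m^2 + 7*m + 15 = (m + 1)*(m^2 - 8*m + 15) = (m - 3)*(m + 1)*(m - 5)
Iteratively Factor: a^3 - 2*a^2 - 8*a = (a + 2)*(a^2 - 4*a) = a*(a + 2)*(a - 4)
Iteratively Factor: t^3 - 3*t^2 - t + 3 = (t - 3)*(t^2 - 1) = (t - 3)*(t + 1)*(t - 1)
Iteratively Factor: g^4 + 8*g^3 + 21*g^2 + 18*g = (g + 3)*(g^3 + 5*g^2 + 6*g) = g*(g + 3)*(g^2 + 5*g + 6) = g*(g + 3)^2*(g + 2)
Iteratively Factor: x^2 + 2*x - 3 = (x + 3)*(x - 1)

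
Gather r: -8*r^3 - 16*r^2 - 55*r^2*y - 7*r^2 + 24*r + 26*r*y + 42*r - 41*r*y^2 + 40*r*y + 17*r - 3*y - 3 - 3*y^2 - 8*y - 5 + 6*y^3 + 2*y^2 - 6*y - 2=-8*r^3 + r^2*(-55*y - 23) + r*(-41*y^2 + 66*y + 83) + 6*y^3 - y^2 - 17*y - 10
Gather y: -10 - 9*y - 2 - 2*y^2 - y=-2*y^2 - 10*y - 12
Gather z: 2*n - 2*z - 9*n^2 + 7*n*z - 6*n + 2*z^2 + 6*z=-9*n^2 - 4*n + 2*z^2 + z*(7*n + 4)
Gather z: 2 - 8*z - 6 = -8*z - 4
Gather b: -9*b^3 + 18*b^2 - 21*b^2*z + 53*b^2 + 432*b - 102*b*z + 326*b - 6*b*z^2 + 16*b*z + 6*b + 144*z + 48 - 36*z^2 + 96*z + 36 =-9*b^3 + b^2*(71 - 21*z) + b*(-6*z^2 - 86*z + 764) - 36*z^2 + 240*z + 84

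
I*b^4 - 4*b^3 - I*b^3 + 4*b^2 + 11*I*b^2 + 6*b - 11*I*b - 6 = (b - 1)*(b - I)*(b + 6*I)*(I*b + 1)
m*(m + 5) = m^2 + 5*m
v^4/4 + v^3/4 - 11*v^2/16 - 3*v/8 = v*(v/4 + 1/2)*(v - 3/2)*(v + 1/2)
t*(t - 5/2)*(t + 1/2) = t^3 - 2*t^2 - 5*t/4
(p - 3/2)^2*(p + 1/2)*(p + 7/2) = p^4 + p^3 - 8*p^2 + 15*p/4 + 63/16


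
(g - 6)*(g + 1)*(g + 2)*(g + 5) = g^4 + 2*g^3 - 31*g^2 - 92*g - 60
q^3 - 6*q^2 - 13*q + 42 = (q - 7)*(q - 2)*(q + 3)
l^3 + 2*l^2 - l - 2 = (l - 1)*(l + 1)*(l + 2)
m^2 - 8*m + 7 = (m - 7)*(m - 1)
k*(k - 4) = k^2 - 4*k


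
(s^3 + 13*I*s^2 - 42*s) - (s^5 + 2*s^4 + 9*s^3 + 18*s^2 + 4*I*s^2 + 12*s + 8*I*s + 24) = -s^5 - 2*s^4 - 8*s^3 - 18*s^2 + 9*I*s^2 - 54*s - 8*I*s - 24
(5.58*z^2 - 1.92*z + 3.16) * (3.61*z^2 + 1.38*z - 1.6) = 20.1438*z^4 + 0.7692*z^3 - 0.17*z^2 + 7.4328*z - 5.056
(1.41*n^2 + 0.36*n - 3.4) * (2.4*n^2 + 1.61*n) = 3.384*n^4 + 3.1341*n^3 - 7.5804*n^2 - 5.474*n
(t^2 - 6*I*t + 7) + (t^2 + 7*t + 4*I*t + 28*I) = 2*t^2 + 7*t - 2*I*t + 7 + 28*I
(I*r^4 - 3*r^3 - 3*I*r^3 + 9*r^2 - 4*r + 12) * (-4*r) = -4*I*r^5 + 12*r^4 + 12*I*r^4 - 36*r^3 + 16*r^2 - 48*r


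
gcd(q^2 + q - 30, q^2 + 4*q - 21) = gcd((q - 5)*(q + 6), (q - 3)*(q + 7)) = 1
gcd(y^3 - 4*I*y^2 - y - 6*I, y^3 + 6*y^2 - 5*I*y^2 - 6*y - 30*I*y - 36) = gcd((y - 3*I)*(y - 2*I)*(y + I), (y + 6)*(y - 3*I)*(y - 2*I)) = y^2 - 5*I*y - 6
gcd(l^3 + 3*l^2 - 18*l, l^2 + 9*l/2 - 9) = l + 6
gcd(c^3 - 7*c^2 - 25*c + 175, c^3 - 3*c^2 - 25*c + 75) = c^2 - 25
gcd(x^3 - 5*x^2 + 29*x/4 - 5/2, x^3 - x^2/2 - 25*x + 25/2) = x - 1/2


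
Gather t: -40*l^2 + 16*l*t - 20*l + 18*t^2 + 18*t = -40*l^2 - 20*l + 18*t^2 + t*(16*l + 18)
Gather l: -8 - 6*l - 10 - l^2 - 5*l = -l^2 - 11*l - 18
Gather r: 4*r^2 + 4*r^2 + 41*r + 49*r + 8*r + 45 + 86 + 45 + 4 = 8*r^2 + 98*r + 180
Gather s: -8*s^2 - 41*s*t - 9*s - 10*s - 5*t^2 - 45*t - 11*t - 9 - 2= -8*s^2 + s*(-41*t - 19) - 5*t^2 - 56*t - 11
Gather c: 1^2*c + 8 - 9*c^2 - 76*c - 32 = -9*c^2 - 75*c - 24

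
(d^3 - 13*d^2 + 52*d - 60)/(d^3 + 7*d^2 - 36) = (d^2 - 11*d + 30)/(d^2 + 9*d + 18)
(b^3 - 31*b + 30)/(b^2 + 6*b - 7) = (b^2 + b - 30)/(b + 7)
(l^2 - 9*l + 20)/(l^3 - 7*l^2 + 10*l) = (l - 4)/(l*(l - 2))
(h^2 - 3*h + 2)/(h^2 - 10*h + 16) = (h - 1)/(h - 8)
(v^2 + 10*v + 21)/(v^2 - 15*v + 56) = (v^2 + 10*v + 21)/(v^2 - 15*v + 56)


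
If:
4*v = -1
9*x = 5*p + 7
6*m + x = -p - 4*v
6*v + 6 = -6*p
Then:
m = 25/108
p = -3/4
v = -1/4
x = 13/36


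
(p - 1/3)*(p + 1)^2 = p^3 + 5*p^2/3 + p/3 - 1/3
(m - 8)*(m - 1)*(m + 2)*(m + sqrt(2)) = m^4 - 7*m^3 + sqrt(2)*m^3 - 10*m^2 - 7*sqrt(2)*m^2 - 10*sqrt(2)*m + 16*m + 16*sqrt(2)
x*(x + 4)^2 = x^3 + 8*x^2 + 16*x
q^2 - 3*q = q*(q - 3)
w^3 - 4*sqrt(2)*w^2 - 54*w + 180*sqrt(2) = (w - 6*sqrt(2))*(w - 3*sqrt(2))*(w + 5*sqrt(2))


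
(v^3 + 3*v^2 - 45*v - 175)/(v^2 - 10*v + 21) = (v^2 + 10*v + 25)/(v - 3)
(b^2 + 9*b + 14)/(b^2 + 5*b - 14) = (b + 2)/(b - 2)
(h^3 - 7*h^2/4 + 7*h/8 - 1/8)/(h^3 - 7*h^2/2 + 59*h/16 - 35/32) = 4*(4*h^2 - 5*h + 1)/(16*h^2 - 48*h + 35)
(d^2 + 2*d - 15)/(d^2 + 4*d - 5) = (d - 3)/(d - 1)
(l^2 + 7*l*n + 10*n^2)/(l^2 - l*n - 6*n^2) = (l + 5*n)/(l - 3*n)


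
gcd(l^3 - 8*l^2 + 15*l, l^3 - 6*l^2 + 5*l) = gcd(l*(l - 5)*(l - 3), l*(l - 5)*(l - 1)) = l^2 - 5*l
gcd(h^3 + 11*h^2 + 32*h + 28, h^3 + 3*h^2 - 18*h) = 1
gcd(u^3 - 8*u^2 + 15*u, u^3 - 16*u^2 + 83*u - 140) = u - 5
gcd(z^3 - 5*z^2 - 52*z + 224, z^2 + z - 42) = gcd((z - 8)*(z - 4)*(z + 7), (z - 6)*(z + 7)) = z + 7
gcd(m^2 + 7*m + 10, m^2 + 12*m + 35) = m + 5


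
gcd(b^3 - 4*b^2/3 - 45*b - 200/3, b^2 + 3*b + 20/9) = b + 5/3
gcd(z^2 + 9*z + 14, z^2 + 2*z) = z + 2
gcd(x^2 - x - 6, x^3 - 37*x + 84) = x - 3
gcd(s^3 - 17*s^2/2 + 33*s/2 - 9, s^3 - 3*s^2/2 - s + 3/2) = s^2 - 5*s/2 + 3/2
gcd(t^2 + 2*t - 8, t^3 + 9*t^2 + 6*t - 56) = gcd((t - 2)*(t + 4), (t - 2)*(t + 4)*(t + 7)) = t^2 + 2*t - 8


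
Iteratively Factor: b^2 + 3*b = (b + 3)*(b)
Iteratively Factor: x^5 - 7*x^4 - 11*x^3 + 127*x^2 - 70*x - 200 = (x - 2)*(x^4 - 5*x^3 - 21*x^2 + 85*x + 100) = (x - 2)*(x + 4)*(x^3 - 9*x^2 + 15*x + 25) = (x - 5)*(x - 2)*(x + 4)*(x^2 - 4*x - 5) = (x - 5)*(x - 2)*(x + 1)*(x + 4)*(x - 5)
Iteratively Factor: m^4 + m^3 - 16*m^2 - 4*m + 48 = (m - 2)*(m^3 + 3*m^2 - 10*m - 24) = (m - 2)*(m + 2)*(m^2 + m - 12) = (m - 2)*(m + 2)*(m + 4)*(m - 3)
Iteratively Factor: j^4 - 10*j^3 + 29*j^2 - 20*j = (j - 5)*(j^3 - 5*j^2 + 4*j) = (j - 5)*(j - 4)*(j^2 - j) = j*(j - 5)*(j - 4)*(j - 1)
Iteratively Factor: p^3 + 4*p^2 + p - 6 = (p + 2)*(p^2 + 2*p - 3) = (p + 2)*(p + 3)*(p - 1)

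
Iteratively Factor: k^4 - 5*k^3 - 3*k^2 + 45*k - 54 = (k - 3)*(k^3 - 2*k^2 - 9*k + 18) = (k - 3)^2*(k^2 + k - 6) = (k - 3)^2*(k + 3)*(k - 2)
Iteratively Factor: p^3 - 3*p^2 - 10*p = (p)*(p^2 - 3*p - 10) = p*(p + 2)*(p - 5)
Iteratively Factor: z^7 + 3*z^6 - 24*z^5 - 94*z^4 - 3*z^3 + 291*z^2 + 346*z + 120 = (z + 1)*(z^6 + 2*z^5 - 26*z^4 - 68*z^3 + 65*z^2 + 226*z + 120) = (z + 1)^2*(z^5 + z^4 - 27*z^3 - 41*z^2 + 106*z + 120) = (z - 2)*(z + 1)^2*(z^4 + 3*z^3 - 21*z^2 - 83*z - 60) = (z - 2)*(z + 1)^3*(z^3 + 2*z^2 - 23*z - 60) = (z - 5)*(z - 2)*(z + 1)^3*(z^2 + 7*z + 12) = (z - 5)*(z - 2)*(z + 1)^3*(z + 3)*(z + 4)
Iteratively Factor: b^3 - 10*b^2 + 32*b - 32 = (b - 4)*(b^2 - 6*b + 8) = (b - 4)*(b - 2)*(b - 4)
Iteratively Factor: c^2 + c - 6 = (c + 3)*(c - 2)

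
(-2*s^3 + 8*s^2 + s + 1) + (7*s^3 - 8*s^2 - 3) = 5*s^3 + s - 2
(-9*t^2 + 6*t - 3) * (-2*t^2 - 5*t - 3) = 18*t^4 + 33*t^3 + 3*t^2 - 3*t + 9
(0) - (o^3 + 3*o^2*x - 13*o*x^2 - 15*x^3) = -o^3 - 3*o^2*x + 13*o*x^2 + 15*x^3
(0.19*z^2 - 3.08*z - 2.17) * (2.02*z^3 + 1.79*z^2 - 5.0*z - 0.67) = 0.3838*z^5 - 5.8815*z^4 - 10.8466*z^3 + 11.3884*z^2 + 12.9136*z + 1.4539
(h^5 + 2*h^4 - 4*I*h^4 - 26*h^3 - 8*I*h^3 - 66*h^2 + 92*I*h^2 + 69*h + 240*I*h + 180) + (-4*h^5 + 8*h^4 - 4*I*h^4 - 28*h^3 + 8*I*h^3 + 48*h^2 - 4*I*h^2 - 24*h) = -3*h^5 + 10*h^4 - 8*I*h^4 - 54*h^3 - 18*h^2 + 88*I*h^2 + 45*h + 240*I*h + 180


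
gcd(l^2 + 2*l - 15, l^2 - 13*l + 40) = 1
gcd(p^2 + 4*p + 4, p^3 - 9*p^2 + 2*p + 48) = p + 2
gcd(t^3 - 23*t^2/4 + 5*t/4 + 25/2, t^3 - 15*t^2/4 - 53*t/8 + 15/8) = t - 5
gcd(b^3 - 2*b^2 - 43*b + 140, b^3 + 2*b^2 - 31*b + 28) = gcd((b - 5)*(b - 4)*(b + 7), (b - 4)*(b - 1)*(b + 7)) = b^2 + 3*b - 28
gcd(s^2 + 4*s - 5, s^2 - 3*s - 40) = s + 5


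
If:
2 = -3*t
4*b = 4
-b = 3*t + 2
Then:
No Solution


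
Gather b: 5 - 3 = 2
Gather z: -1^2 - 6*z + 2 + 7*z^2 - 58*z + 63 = 7*z^2 - 64*z + 64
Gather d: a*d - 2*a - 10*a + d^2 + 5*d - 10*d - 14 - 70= -12*a + d^2 + d*(a - 5) - 84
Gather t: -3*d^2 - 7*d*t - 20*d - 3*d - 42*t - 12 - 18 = -3*d^2 - 23*d + t*(-7*d - 42) - 30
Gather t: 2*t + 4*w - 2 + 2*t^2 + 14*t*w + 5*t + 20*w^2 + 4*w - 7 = 2*t^2 + t*(14*w + 7) + 20*w^2 + 8*w - 9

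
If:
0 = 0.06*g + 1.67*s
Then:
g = -27.8333333333333*s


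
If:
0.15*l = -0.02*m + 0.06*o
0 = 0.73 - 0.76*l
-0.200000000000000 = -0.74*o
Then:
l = 0.96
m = -6.39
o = 0.27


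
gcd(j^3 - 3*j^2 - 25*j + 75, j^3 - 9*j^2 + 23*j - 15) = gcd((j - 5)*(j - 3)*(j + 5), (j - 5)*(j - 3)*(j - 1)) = j^2 - 8*j + 15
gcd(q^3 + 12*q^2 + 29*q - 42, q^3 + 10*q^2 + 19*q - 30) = q^2 + 5*q - 6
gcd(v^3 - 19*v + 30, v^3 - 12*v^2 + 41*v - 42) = v^2 - 5*v + 6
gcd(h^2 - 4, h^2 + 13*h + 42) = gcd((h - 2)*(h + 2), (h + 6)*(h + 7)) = 1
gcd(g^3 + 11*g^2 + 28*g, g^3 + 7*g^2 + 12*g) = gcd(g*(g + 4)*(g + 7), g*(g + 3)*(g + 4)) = g^2 + 4*g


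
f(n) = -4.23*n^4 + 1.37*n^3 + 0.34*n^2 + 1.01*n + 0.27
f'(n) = -16.92*n^3 + 4.11*n^2 + 0.68*n + 1.01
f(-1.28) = -14.69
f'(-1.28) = 42.36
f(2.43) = -123.10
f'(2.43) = -215.85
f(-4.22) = -1442.39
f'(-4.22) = 1342.90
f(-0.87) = -3.68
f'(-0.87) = 14.67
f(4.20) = -1204.24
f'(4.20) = -1177.20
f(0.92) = -0.48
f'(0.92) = -8.06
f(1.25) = -5.59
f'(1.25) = -24.76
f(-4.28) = -1524.67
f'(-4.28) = 1399.96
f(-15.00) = -218705.88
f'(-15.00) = 58020.56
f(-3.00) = -379.32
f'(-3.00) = 492.80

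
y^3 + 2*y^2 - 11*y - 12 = (y - 3)*(y + 1)*(y + 4)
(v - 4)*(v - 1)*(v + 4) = v^3 - v^2 - 16*v + 16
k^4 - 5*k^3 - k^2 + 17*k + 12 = (k - 4)*(k - 3)*(k + 1)^2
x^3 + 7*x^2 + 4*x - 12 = (x - 1)*(x + 2)*(x + 6)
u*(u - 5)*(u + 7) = u^3 + 2*u^2 - 35*u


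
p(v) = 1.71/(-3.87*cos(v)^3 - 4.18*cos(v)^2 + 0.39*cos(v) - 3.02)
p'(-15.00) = 0.00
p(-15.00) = -0.42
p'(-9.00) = 0.07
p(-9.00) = -0.44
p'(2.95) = -0.06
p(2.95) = -0.45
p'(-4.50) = 0.26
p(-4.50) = -0.53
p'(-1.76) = -0.25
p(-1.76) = -0.53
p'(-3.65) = -0.06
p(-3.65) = -0.43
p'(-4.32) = 0.23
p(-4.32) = -0.48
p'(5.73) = 0.21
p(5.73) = -0.21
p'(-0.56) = 0.21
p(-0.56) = -0.21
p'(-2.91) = 0.07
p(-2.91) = -0.45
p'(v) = 1.71*(-11.61*sin(v)*cos(v)^2 - 8.36*sin(v)*cos(v) + 0.39*sin(v))/(-3.87*cos(v)^3 - 4.18*cos(v)^2 + 0.39*cos(v) - 3.02)^2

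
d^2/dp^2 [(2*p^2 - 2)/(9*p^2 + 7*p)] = 4*(-63*p^3 - 243*p^2 - 189*p - 49)/(p^3*(729*p^3 + 1701*p^2 + 1323*p + 343))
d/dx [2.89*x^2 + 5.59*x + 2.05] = 5.78*x + 5.59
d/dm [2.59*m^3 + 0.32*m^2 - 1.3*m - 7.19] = 7.77*m^2 + 0.64*m - 1.3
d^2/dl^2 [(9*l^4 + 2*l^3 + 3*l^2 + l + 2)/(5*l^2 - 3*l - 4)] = 2*(225*l^6 - 405*l^5 - 297*l^4 + 992*l^3 + 1266*l^2 + 66*l + 94)/(125*l^6 - 225*l^5 - 165*l^4 + 333*l^3 + 132*l^2 - 144*l - 64)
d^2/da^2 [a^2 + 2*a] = 2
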